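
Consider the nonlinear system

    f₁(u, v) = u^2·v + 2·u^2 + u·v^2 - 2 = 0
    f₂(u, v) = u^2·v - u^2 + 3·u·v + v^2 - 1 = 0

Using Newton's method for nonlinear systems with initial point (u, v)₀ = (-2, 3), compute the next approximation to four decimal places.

At (-2, 3): F = (0.0000, -2.0000).
Jacobian J = [[2·u·v + 4·u + v^2, u^2 + 2·u·v], [2·u·v - 2·u + 3·v, u^2 + 3·u + 2·v]].
At the point, J = [[-11.0000, -8.0000], [1.0000, 4.0000]] (det J = -36.0000).
Solving J·Δ = −F gives Δ = (-0.4444, 0.6111).
Then the next iterate is (u, v)₁ = (-2.4444, 3.6111).

(-2.4444, 3.6111)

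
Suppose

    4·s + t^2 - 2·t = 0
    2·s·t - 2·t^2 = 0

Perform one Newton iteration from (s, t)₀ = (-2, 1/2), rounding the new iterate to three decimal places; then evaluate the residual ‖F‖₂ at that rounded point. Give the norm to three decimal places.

0.243

At (-2, 1/2): F = (-8.750, -2.500).
Jacobian J = [[4, 2·t - 2], [2·t, 2·s - 4·t]].
At the point, J = [[4.000, -1.000], [1.000, -6.000]] (det J = -23.000).
Solving J·Δ = −F gives Δ = (2.174, -0.054).
Then the next iterate is (s, t)₁ = (0.174, 0.446).
Re-evaluating at (0.174, 0.446): F = (0.00292, -0.24262), so ‖F‖₂ = 0.243.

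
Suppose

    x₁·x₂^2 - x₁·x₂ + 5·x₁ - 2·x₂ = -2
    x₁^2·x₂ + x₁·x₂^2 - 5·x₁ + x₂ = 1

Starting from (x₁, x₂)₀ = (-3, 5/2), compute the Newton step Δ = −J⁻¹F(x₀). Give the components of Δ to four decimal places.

(1.8190, -0.9524)

At (-3, 5/2): F = (-29.2500, 20.2500).
Jacobian J = [[x₂^2 - x₂ + 5, 2·x₁·x₂ - x₁ - 2], [2·x₁·x₂ + x₂^2 - 5, x₁^2 + 2·x₁·x₂ + 1]].
At the point, J = [[8.7500, -14.0000], [-13.7500, -5.0000]] (det J = -236.2500).
Solving J·Δ = −F gives Δ = (1.8190, -0.9524).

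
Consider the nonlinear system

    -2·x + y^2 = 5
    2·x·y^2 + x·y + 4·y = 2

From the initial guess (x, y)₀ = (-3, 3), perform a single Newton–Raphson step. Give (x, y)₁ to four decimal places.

At (-3, 3): F = (10.0000, -53.0000).
Jacobian J = [[-2, 2·y], [2·y^2 + y, 4·x·y + x + 4]].
At the point, J = [[-2.0000, 6.0000], [21.0000, -35.0000]] (det J = -56.0000).
Solving J·Δ = −F gives Δ = (-0.5714, -1.8571).
Then the next iterate is (x, y)₁ = (-3.5714, 1.1429).

(-3.5714, 1.1429)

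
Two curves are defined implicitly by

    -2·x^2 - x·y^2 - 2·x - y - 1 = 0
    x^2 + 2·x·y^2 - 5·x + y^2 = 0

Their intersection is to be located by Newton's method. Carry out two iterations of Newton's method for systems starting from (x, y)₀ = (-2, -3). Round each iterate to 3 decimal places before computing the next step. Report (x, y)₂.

At (-2, -3): F = (16.000, -13.000).
Jacobian J = [[-4·x - y^2 - 2, -2·x·y - 1], [2·x + 2·y^2 - 5, 4·x·y + 2·y]].
At the point, J = [[-3.000, -13.000], [9.000, 18.000]] (det J = 63.000).
Solving J·Δ = −F gives Δ = (-1.889, 1.667).
Then the next iterate is (x, y)₁ = (-3.889, -1.333).
Round to (-3.889, -1.333) and repeat: F = (-15.22732, 22.52557), J = [[11.77911, -11.36807], [-9.22422, 18.07015]].
Δ = (0.177, -1.156), so (x, y)₂ = (-3.712, -2.489).

(-3.712, -2.489)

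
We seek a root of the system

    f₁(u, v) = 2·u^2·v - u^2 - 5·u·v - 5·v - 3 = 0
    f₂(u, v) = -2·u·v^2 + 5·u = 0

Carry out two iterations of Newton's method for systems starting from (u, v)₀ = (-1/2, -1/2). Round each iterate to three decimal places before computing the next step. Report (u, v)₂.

At (-1/2, -1/2): F = (-2.250, -2.250).
Jacobian J = [[4·u·v - 2·u - 5·v, 2·u^2 - 5·u - 5], [-2·v^2 + 5, -4·u·v]].
At the point, J = [[4.500, -2.000], [4.500, -1.000]] (det J = 4.500).
Solving J·Δ = −F gives Δ = (0.500, 0.000).
Then the next iterate is (u, v)₁ = (0.000, -0.500).
Round to (0.000, -0.500) and repeat: F = (-0.500, 0.000), J = [[2.500, -5.000], [4.500, 0.000]].
Δ = (0.000, -0.100), so (u, v)₂ = (0.000, -0.600).

(0.000, -0.600)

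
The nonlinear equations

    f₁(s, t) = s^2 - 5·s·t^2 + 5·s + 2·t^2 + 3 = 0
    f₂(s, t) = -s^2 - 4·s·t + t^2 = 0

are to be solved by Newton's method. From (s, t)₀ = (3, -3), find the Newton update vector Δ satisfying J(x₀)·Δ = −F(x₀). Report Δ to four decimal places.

(8.2500, 4.7500)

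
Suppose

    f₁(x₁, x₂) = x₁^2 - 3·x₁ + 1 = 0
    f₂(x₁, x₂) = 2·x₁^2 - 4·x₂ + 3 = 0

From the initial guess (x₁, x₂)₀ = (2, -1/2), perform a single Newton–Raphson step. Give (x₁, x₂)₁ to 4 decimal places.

At (2, -1/2): F = (-1.0000, 13.0000).
Jacobian J = [[2·x₁ - 3, 0], [4·x₁, -4]].
At the point, J = [[1.0000, 0.0000], [8.0000, -4.0000]] (det J = -4.0000).
Solving J·Δ = −F gives Δ = (1.0000, 5.2500).
Then the next iterate is (x₁, x₂)₁ = (3.0000, 4.7500).

(3.0000, 4.7500)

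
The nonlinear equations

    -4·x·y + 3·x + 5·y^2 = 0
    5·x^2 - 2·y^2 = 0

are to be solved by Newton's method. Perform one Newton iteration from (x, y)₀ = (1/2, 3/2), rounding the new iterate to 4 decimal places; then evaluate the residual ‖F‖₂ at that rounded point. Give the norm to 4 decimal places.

2.4238

At (1/2, 3/2): F = (9.7500, -3.2500).
Jacobian J = [[-4·y + 3, -4·x + 10·y], [10·x, -4·y]].
At the point, J = [[-3.0000, 13.0000], [5.0000, -6.0000]] (det J = -47.0000).
Solving J·Δ = −F gives Δ = (-0.3457, -0.8298).
Then the next iterate is (x, y)₁ = (0.1543, 0.6702).
Re-evaluating at (0.1543, 0.6702): F = (2.295093, -0.779294), so ‖F‖₂ = 2.4238.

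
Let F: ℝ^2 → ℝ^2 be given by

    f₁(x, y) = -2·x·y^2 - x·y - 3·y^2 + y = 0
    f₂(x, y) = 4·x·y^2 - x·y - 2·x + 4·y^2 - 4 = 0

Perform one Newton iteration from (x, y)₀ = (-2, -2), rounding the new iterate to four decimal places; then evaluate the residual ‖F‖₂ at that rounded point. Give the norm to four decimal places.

At (-2, -2): F = (-2.0000, -20.0000).
Jacobian J = [[-2·y^2 - y, -4·x·y - x - 6·y + 1], [4·y^2 - y - 2, 8·x·y - x + 8·y]].
At the point, J = [[-6.0000, -1.0000], [16.0000, 18.0000]] (det J = -92.0000).
Solving J·Δ = −F gives Δ = (-0.6087, 1.6522).
Then the next iterate is (x, y)₁ = (-2.6087, -0.3478).
Re-evaluating at (-2.6087, -0.3478): F = (-0.986878, -0.468290), so ‖F‖₂ = 1.0923.

1.0923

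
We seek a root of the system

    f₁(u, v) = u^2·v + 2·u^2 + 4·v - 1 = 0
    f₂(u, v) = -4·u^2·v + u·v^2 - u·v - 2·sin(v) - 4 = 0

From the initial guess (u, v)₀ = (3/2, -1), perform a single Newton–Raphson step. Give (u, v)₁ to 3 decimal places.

At (3/2, -1): F = (-2.750, 9.68294).
Jacobian J = [[2·u·v + 4·u, u^2 + 4], [-8·u·v + v^2 - v, -4·u^2 + 2·u·v - u - 2·cos(v)]].
At the point, J = [[3.000, 6.250], [14.000, -14.58060]] (det J = -131.24181).
Solving J·Δ = −F gives Δ = (-0.156, 0.515).
Then the next iterate is (u, v)₁ = (1.344, -0.485).

(1.344, -0.485)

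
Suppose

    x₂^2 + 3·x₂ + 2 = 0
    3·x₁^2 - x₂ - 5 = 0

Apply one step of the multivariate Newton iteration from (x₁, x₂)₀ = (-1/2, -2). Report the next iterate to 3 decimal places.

At (-1/2, -2): F = (0.000, -2.250).
Jacobian J = [[0, 2·x₂ + 3], [6·x₁, -1]].
At the point, J = [[0.000, -1.000], [-3.000, -1.000]] (det J = -3.000).
Solving J·Δ = −F gives Δ = (-0.750, 0.000).
Then the next iterate is (x₁, x₂)₁ = (-1.250, -2.000).

(-1.250, -2.000)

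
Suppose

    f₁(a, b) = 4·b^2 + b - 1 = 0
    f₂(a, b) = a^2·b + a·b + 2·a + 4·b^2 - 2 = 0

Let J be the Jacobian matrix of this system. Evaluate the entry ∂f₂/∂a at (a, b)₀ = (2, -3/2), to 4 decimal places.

∂f₂/∂a = 2·a·b + b + 2.
At (2, -3/2) this is -5.5000.

-5.5000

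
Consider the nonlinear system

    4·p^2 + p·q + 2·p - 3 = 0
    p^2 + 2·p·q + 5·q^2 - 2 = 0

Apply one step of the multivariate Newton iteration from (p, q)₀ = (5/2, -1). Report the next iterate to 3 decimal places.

(1.317, -0.860)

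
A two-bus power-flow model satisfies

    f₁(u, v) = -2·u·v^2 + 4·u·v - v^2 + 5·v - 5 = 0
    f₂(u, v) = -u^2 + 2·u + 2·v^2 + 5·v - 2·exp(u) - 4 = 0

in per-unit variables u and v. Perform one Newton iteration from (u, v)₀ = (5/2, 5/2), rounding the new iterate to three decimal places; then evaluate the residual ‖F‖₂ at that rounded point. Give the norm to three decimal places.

1.448

At (5/2, 5/2): F = (-5.000, -4.61499).
Jacobian J = [[-2·v^2 + 4·v, -4·u·v + 4·u - 2·v + 5], [-2·u - 2·exp(u) + 2, 4·v + 5]].
At the point, J = [[-2.500, -15.000], [-27.36499, 15.000]] (det J = -447.97482).
Solving J·Δ = −F gives Δ = (-0.322, -0.280).
Then the next iterate is (u, v)₁ = (2.178, 2.220).
Re-evaluating at (2.178, 2.220): F = (-0.95587, -1.08815), so ‖F‖₂ = 1.448.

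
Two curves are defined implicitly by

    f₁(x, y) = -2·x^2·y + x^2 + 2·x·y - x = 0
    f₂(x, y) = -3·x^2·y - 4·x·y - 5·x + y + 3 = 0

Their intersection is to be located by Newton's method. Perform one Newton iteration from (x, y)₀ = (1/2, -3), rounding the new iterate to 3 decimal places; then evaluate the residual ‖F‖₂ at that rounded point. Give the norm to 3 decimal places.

0.571

At (1/2, -3): F = (-1.750, 5.750).
Jacobian J = [[-4·x·y + 2·x + 2·y - 1, -2·x^2 + 2·x], [-6·x·y - 4·y - 5, -3·x^2 - 4·x + 1]].
At the point, J = [[0.000, 0.500], [16.000, -1.750]] (det J = -8.000).
Solving J·Δ = −F gives Δ = (0.023, 3.500).
Then the next iterate is (x, y)₁ = (0.523, 0.500).
Re-evaluating at (0.523, 0.500): F = (0.000, -0.57129), so ‖F‖₂ = 0.571.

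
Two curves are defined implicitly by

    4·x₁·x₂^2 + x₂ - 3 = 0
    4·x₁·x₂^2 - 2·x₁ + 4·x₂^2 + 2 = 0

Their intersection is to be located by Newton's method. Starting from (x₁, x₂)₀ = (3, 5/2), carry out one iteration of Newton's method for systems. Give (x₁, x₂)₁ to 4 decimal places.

(2.8258, 1.3501)

At (3, 5/2): F = (74.5000, 96.0000).
Jacobian J = [[4·x₂^2, 8·x₁·x₂ + 1], [4·x₂^2 - 2, 8·x₁·x₂ + 8·x₂]].
At the point, J = [[25.0000, 61.0000], [23.0000, 80.0000]] (det J = 597.0000).
Solving J·Δ = −F gives Δ = (-0.1742, -1.1499).
Then the next iterate is (x₁, x₂)₁ = (2.8258, 1.3501).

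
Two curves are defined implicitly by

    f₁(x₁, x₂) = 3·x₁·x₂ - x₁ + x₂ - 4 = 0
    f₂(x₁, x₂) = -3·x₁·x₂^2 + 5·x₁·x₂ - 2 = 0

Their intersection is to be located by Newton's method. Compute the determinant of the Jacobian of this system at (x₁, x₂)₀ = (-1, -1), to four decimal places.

J = [[3·x₂ - 1, 3·x₁ + 1], [-3·x₂^2 + 5·x₂, -6·x₁·x₂ + 5·x₁]].
At the point, J = [[-4.0000, -2.0000], [-8.0000, -11.0000]].
det J = 28.0000.

28.0000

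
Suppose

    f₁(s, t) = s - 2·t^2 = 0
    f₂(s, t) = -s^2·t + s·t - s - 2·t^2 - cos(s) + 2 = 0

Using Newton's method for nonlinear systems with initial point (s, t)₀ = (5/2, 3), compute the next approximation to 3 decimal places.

At (5/2, 3): F = (-15.500, -28.94886).
Jacobian J = [[1, -4·t], [-2·s·t + t + sin(s) - 1, -s^2 + s - 4·t]].
At the point, J = [[1.000, -12.000], [-12.40153, -15.750]] (det J = -164.56833).
Solving J·Δ = −F gives Δ = (-0.627, -1.344).
Then the next iterate is (s, t)₁ = (1.873, 1.656).

(1.873, 1.656)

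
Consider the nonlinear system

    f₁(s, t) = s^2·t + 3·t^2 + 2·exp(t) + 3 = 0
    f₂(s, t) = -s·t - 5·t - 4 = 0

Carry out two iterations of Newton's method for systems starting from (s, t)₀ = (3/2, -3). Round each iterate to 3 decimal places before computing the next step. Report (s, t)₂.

(2.879, -0.307)

At (3/2, -3): F = (23.34957, 15.500).
Jacobian J = [[2·s·t, s^2 + 6·t + 2·exp(t)], [-t, -s - 5]].
At the point, J = [[-9.000, -15.65043], [3.000, -6.500]] (det J = 105.45128).
Solving J·Δ = −F gives Δ = (-0.861, 1.987).
Then the next iterate is (s, t)₁ = (0.639, -1.013).
Round to (0.639, -1.013) and repeat: F = (6.39113, 1.71231), J = [[-1.29461, -4.94342], [1.013, -5.639]].
Δ = (2.240, 0.706), so (s, t)₂ = (2.879, -0.307).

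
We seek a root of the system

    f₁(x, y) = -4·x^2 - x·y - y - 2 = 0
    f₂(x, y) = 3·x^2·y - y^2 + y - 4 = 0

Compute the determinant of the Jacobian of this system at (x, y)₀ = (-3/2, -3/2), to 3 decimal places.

138.375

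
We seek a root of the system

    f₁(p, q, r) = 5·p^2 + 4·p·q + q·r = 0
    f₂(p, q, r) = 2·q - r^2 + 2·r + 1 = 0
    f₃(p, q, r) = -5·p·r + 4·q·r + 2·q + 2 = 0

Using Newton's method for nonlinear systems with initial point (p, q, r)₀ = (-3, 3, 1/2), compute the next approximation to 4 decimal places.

(0.0927, -0.9096, 0.5693)

At (-3, 3, 1/2): F = (10.5000, 7.7500, 21.5000).
Jacobian J = [[10·p + 4·q, 4·p + r, q], [0, 2, -2·r + 2], [-5·r, 4·r + 2, -5·p + 4·q]].
At the point, J = [[-18.0000, -11.5000, 3.0000], [0.0000, 2.0000, 1.0000], [-2.5000, 4.0000, 27.0000]] (det J = -856.2500).
Solving J·Δ = −F gives Δ = (3.0927, -3.9096, 0.0693).
Then the next iterate is (p, q, r)₁ = (0.0927, -0.9096, 0.5693).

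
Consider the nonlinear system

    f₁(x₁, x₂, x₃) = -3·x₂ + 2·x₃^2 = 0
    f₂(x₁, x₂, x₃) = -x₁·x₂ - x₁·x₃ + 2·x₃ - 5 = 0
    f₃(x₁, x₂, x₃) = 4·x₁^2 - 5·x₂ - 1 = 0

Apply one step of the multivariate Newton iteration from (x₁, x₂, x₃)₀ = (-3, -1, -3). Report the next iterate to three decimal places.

(-3.057, 7.273, -3.318)

At (-3, -1, -3): F = (21.000, -23.000, 40.000).
Jacobian J = [[0, -3, 4·x₃], [-x₂ - x₃, -x₁, -x₁ + 2], [8·x₁, -5, 0]].
At the point, J = [[0.000, -3.000, -12.000], [4.000, 3.000, 5.000], [-24.000, -5.000, 0.000]] (det J = -264.000).
Solving J·Δ = −F gives Δ = (-0.057, 8.273, -0.318).
Then the next iterate is (x₁, x₂, x₃)₁ = (-3.057, 7.273, -3.318).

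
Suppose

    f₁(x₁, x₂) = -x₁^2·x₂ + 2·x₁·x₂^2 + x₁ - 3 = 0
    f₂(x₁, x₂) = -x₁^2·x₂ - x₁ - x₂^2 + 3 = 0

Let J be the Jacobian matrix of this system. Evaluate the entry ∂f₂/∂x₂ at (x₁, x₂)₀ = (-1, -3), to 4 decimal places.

5.0000

∂f₂/∂x₂ = -x₁^2 - 2·x₂.
At (-1, -3) this is 5.0000.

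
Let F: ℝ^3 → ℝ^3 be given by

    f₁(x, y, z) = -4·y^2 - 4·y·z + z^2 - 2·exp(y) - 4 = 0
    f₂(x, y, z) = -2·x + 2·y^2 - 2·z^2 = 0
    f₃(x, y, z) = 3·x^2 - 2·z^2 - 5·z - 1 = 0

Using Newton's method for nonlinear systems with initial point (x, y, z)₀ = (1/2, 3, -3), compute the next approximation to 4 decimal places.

(-0.5134, 2.0158, -2.1014)

At (1/2, 3, -3): F = (-35.171074, -1.0000, -3.2500).
Jacobian J = [[0, -8·y - 4·z - 2·exp(y), -4·y + 2·z], [-2, 4·y, -4·z], [6·x, 0, -4·z - 5]].
At the point, J = [[0.0000, -52.171074, -18.0000], [-2.0000, 12.0000, 12.0000], [3.0000, 0.0000, 7.0000]] (det J = -1960.553692).
Solving J·Δ = −F gives Δ = (-1.0134, -0.9842, 0.8986).
Then the next iterate is (x, y, z)₁ = (-0.5134, 2.0158, -2.1014).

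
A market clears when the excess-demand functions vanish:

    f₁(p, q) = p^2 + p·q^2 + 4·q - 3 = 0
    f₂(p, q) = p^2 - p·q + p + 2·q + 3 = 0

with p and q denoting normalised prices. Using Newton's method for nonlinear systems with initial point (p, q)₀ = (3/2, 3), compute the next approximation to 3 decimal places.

(-12.054, 13.607)

At (3/2, 3): F = (24.750, 8.250).
Jacobian J = [[2·p + q^2, 2·p·q + 4], [2·p - q + 1, -p + 2]].
At the point, J = [[12.000, 13.000], [1.000, 0.500]] (det J = -7.000).
Solving J·Δ = −F gives Δ = (-13.554, 10.607).
Then the next iterate is (p, q)₁ = (-12.054, 13.607).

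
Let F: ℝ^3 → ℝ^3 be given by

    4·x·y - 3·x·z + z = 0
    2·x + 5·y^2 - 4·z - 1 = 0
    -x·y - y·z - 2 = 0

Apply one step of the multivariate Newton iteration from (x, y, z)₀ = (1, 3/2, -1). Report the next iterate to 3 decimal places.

At (1, 3/2, -1): F = (8.000, 16.250, -2.000).
Jacobian J = [[4·y - 3·z, 4·x, -3·x + 1], [2, 10·y, -4], [-y, -x - z, -y]].
At the point, J = [[9.000, 4.000, -2.000], [2.000, 15.000, -4.000], [-1.500, 0.000, -1.500]] (det J = -211.500).
Solving J·Δ = −F gives Δ = (-0.522, -1.230, -0.811).
Then the next iterate is (x, y, z)₁ = (0.478, 0.270, -1.811).

(0.478, 0.270, -1.811)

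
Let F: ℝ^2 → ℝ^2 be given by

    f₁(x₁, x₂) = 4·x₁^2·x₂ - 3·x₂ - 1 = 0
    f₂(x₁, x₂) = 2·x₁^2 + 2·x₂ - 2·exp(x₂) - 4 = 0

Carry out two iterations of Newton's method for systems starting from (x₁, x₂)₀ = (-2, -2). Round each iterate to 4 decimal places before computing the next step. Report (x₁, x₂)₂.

At (-2, -2): F = (-27.0000, -0.270671).
Jacobian J = [[8·x₁·x₂, 4·x₁^2 - 3], [4·x₁, -2·exp(x₂) + 2]].
At the point, J = [[32.0000, 13.0000], [-8.0000, 1.729329]] (det J = 159.338542).
Solving J·Δ = −F gives Δ = (0.2710, 1.4100).
Then the next iterate is (x₁, x₂)₁ = (-1.7290, -0.5900).
Round to (-1.7290, -0.5900) and repeat: F = (-6.285081, -0.309773), J = [[8.160880, 8.957764], [-6.9160, 0.891345]].
Δ = (0.0408, 0.6644), so (x₁, x₂)₂ = (-1.6882, 0.0744).

(-1.6882, 0.0744)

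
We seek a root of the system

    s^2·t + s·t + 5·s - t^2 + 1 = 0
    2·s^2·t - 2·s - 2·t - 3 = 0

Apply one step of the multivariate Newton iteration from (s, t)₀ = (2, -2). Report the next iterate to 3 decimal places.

(0.933, -2.033)

At (2, -2): F = (-5.000, -19.000).
Jacobian J = [[2·s·t + t + 5, s^2 + s - 2·t], [4·s·t - 2, 2·s^2 - 2]].
At the point, J = [[-5.000, 10.000], [-18.000, 6.000]] (det J = 150.000).
Solving J·Δ = −F gives Δ = (-1.067, -0.033).
Then the next iterate is (s, t)₁ = (0.933, -2.033).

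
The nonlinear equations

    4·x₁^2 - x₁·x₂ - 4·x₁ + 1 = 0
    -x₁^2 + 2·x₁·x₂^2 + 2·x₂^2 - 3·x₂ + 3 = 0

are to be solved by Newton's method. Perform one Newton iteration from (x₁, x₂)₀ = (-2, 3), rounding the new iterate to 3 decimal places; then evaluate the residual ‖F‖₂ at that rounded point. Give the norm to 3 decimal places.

7.215

At (-2, 3): F = (31.000, -28.000).
Jacobian J = [[8·x₁ - x₂ - 4, -x₁], [-2·x₁ + 2·x₂^2, 4·x₁·x₂ + 4·x₂ - 3]].
At the point, J = [[-23.000, 2.000], [22.000, -15.000]] (det J = 301.000).
Solving J·Δ = −F gives Δ = (1.359, 0.126).
Then the next iterate is (x₁, x₂)₁ = (-0.641, 3.126).
Re-evaluating at (-0.641, 3.126): F = (7.21129, 0.22733), so ‖F‖₂ = 7.215.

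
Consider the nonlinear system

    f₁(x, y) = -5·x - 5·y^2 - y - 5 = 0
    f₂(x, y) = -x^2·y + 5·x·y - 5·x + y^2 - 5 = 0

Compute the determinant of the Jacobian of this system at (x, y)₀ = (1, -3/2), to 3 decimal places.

J = [[-5, -10·y - 1], [-2·x·y + 5·y - 5, -x^2 + 5·x + 2·y]].
At the point, J = [[-5.000, 14.000], [-9.500, 1.000]].
det J = 128.000.

128.000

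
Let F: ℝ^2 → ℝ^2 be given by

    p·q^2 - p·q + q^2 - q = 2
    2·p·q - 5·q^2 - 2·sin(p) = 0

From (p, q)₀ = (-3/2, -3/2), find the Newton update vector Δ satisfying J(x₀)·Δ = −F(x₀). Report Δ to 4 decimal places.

(0.7213, 0.5851)

At (-3/2, -3/2): F = (-3.8750, -4.755010).
Jacobian J = [[q^2 - q, 2·p·q - p + 2·q - 1], [2·q - 2·cos(p), 2·p - 10·q]].
At the point, J = [[3.7500, 2.0000], [-3.141474, 12.0000]] (det J = 51.282949).
Solving J·Δ = −F gives Δ = (0.7213, 0.5851).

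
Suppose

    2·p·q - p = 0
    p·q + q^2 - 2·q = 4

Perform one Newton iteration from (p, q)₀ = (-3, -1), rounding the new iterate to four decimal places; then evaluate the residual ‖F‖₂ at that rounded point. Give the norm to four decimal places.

1.5031

At (-3, -1): F = (9.0000, 2.0000).
Jacobian J = [[2·q - 1, 2·p], [q, p + 2·q - 2]].
At the point, J = [[-3.0000, -6.0000], [-1.0000, -7.0000]] (det J = 15.0000).
Solving J·Δ = −F gives Δ = (3.4000, -0.2000).
Then the next iterate is (p, q)₁ = (0.4000, -1.2000).
Re-evaluating at (0.4000, -1.2000): F = (-1.3600, -0.6400), so ‖F‖₂ = 1.5031.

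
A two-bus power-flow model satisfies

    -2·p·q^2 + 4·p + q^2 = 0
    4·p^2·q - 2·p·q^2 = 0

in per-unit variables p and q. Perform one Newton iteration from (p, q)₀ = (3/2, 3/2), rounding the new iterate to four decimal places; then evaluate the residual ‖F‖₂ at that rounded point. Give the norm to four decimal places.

At (3/2, 3/2): F = (1.5000, 6.7500).
Jacobian J = [[-2·q^2 + 4, -4·p·q + 2·q], [8·p·q - 2·q^2, 4·p^2 - 4·p·q]].
At the point, J = [[-0.5000, -6.0000], [13.5000, 0.0000]] (det J = 81.0000).
Solving J·Δ = −F gives Δ = (-0.5000, 0.2917).
Then the next iterate is (p, q)₁ = (1.0000, 1.7917).
Re-evaluating at (1.0000, 1.7917): F = (0.789811, 0.746422), so ‖F‖₂ = 1.0867.

1.0867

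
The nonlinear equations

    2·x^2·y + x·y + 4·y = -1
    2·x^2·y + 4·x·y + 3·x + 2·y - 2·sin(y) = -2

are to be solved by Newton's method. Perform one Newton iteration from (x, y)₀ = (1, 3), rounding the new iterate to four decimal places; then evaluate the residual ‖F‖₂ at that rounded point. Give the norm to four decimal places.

At (1, 3): F = (22.0000, 28.717760).
Jacobian J = [[4·x·y + y, 2·x^2 + x + 4], [4·x·y + 4·y + 3, 2·x^2 + 4·x - 2·cos(y) + 2]].
At the point, J = [[15.0000, 7.0000], [27.0000, 9.979985]] (det J = -39.300225).
Solving J·Δ = −F gives Δ = (0.4716, -4.1535).
Then the next iterate is (x, y)₁ = (1.4716, -1.1535).
Re-evaluating at (1.4716, -1.1535): F = (-10.307545, -5.849841), so ‖F‖₂ = 11.8518.

11.8518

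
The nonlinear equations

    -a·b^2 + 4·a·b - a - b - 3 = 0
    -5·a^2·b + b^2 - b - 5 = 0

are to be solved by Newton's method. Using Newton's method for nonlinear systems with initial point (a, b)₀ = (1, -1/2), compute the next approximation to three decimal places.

(-16.182, -13.023)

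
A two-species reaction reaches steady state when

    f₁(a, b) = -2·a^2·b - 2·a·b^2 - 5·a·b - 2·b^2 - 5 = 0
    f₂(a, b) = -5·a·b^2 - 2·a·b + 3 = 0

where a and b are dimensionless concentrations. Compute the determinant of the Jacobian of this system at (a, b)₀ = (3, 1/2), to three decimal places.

96.750

J = [[-4·a·b - 2·b^2 - 5·b, -2·a^2 - 4·a·b - 5·a - 4·b], [-5·b^2 - 2·b, -10·a·b - 2·a]].
At the point, J = [[-9.000, -41.000], [-2.250, -21.000]].
det J = 96.750.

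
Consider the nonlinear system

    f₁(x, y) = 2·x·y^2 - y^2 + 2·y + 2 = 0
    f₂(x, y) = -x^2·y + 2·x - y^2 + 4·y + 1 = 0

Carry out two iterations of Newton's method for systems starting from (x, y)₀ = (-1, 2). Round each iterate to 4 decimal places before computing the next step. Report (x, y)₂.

At (-1, 2): F = (-6.0000, 1.0000).
Jacobian J = [[2·y^2, 4·x·y - 2·y + 2], [-2·x·y + 2, -x^2 - 2·y + 4]].
At the point, J = [[8.0000, -10.0000], [6.0000, -1.0000]] (det J = 52.0000).
Solving J·Δ = −F gives Δ = (-0.3077, -0.8462).
Then the next iterate is (x, y)₁ = (-1.3077, 1.1538).
Round to (-1.3077, 1.1538) and repeat: F = (-0.505417, -0.304544), J = [[2.662509, -6.342897], [5.017649, -0.017679]].
Δ = (0.0605, -0.0543), so (x, y)₂ = (-1.2472, 1.0995).

(-1.2472, 1.0995)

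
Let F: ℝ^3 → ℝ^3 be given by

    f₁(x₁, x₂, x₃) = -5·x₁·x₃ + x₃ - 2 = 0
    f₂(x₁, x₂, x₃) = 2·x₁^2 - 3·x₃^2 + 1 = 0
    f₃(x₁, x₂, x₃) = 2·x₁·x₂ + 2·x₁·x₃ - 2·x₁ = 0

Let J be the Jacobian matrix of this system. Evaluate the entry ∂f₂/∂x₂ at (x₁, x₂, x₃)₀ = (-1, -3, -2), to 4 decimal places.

0.0000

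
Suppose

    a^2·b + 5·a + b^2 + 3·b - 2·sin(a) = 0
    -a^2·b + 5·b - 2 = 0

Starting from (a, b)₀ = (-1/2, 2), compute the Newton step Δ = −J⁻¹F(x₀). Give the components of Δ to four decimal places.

At (-1/2, 2): F = (8.958851, 7.5000).
Jacobian J = [[2·a·b - 2·cos(a) + 5, a^2 + 2·b + 3], [-2·a·b, -a^2 + 5]].
At the point, J = [[1.244835, 7.2500], [2.0000, 4.7500]] (det J = -8.587034).
Solving J·Δ = −F gives Δ = (-1.3765, -0.9993).

(-1.3765, -0.9993)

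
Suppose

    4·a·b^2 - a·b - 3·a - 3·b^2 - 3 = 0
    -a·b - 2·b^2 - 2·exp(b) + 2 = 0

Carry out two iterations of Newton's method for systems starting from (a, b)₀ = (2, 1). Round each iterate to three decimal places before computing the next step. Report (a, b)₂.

(-7.974, 1.376)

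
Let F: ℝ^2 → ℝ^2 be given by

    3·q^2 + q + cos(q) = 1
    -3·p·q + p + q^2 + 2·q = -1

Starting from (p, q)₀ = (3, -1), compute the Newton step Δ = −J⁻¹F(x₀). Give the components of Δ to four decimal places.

At (3, -1): F = (1.540302, 12.0000).
Jacobian J = [[0, 6·q - sin(q) + 1], [-3·q + 1, -3·p + 2·q + 2]].
At the point, J = [[0.0000, -4.158529], [4.0000, -9.0000]] (det J = 16.634116).
Solving J·Δ = −F gives Δ = (-2.1666, 0.3704).

(-2.1666, 0.3704)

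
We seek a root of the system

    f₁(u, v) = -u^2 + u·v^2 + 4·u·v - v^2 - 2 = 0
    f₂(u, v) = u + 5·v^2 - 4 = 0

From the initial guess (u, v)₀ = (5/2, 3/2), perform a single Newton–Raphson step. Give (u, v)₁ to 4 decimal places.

At (5/2, 3/2): F = (10.1250, 9.7500).
Jacobian J = [[-2·u + v^2 + 4·v, 2·u·v + 4·u - 2·v], [1, 10·v]].
At the point, J = [[3.2500, 14.5000], [1.0000, 15.0000]] (det J = 34.2500).
Solving J·Δ = −F gives Δ = (-0.3066, -0.6296).
Then the next iterate is (u, v)₁ = (2.1934, 0.8704).

(2.1934, 0.8704)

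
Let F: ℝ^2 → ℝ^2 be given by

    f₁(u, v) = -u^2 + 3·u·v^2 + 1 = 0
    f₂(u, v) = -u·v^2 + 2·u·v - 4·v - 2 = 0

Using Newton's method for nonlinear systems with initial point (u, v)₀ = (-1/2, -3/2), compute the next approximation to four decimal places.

At (-1/2, -3/2): F = (-2.6250, 6.6250).
Jacobian J = [[-2·u + 3·v^2, 6·u·v], [-v^2 + 2·v, -2·u·v + 2·u - 4]].
At the point, J = [[7.7500, 4.5000], [-5.2500, -6.5000]] (det J = -26.7500).
Solving J·Δ = −F gives Δ = (-0.4766, 1.4042).
Then the next iterate is (u, v)₁ = (-0.9766, -0.0958).

(-0.9766, -0.0958)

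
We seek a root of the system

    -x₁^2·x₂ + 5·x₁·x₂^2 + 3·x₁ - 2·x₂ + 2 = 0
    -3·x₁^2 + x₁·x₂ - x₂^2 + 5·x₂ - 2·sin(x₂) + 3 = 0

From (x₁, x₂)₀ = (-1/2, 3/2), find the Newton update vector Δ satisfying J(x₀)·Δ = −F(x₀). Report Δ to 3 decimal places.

At (-1/2, 3/2): F = (-8.500, 4.75501).
Jacobian J = [[-2·x₁·x₂ + 5·x₂^2 + 3, -x₁^2 + 10·x₁·x₂ - 2], [-6·x₁ + x₂, x₁ - 2·x₂ - 2·cos(x₂) + 5]].
At the point, J = [[15.750, -9.750], [4.500, 1.35853]] (det J = 65.27178).
Solving J·Δ = −F gives Δ = (-0.533, -1.733).

(-0.533, -1.733)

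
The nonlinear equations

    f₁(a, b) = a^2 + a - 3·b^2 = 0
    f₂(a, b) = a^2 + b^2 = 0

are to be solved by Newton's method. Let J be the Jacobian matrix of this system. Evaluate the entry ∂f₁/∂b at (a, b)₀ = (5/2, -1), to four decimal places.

6.0000

∂f₁/∂b = -6·b.
At (5/2, -1) this is 6.0000.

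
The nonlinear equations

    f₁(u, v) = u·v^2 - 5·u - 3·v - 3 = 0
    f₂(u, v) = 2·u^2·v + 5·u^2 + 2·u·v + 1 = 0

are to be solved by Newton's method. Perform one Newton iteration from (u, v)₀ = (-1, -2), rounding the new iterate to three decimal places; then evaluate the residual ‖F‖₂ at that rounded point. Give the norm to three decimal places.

12.042

At (-1, -2): F = (4.000, 6.000).
Jacobian J = [[v^2 - 5, 2·u·v - 3], [4·u·v + 10·u + 2·v, 2·u^2 + 2·u]].
At the point, J = [[-1.000, 1.000], [-6.000, 0.000]] (det J = 6.000).
Solving J·Δ = −F gives Δ = (1.000, -3.000).
Then the next iterate is (u, v)₁ = (0.000, -5.000).
Re-evaluating at (0.000, -5.000): F = (12.000, 1.000), so ‖F‖₂ = 12.042.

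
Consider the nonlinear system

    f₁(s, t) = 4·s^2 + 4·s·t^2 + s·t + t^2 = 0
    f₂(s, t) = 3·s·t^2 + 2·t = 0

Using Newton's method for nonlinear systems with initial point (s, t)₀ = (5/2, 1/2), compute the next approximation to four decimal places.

(1.2807, 0.2936)

At (5/2, 1/2): F = (29.0000, 2.8750).
Jacobian J = [[8·s + 4·t^2 + t, 8·s·t + s + 2·t], [3·t^2, 6·s·t + 2]].
At the point, J = [[21.5000, 13.5000], [0.7500, 9.5000]] (det J = 194.1250).
Solving J·Δ = −F gives Δ = (-1.2193, -0.2064).
Then the next iterate is (s, t)₁ = (1.2807, 0.2936).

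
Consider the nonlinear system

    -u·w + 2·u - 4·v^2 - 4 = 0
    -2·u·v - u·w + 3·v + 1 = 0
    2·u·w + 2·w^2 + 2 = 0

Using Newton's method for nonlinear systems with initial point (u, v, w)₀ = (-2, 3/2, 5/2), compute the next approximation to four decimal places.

(-1.1549, 0.2224, 1.0457)

At (-2, 3/2, 5/2): F = (-12.0000, 16.5000, 4.5000).
Jacobian J = [[-w + 2, -8·v, -u], [-2·v - w, -2·u + 3, -u], [2·w, 0, 2·u + 4·w]].
At the point, J = [[-0.5000, -12.0000, 2.0000], [-5.5000, 7.0000, 2.0000], [5.0000, 0.0000, 6.0000]] (det J = -607.0000).
Solving J·Δ = −F gives Δ = (0.8451, -1.2776, -1.4543).
Then the next iterate is (u, v, w)₁ = (-1.1549, 0.2224, 1.0457).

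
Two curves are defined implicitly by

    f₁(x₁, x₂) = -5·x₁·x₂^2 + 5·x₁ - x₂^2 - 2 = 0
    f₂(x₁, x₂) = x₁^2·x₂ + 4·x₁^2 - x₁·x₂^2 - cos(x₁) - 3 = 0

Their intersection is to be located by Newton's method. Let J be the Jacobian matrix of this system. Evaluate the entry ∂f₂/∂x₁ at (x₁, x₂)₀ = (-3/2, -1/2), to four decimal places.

∂f₂/∂x₁ = 2·x₁·x₂ + 8·x₁ - x₂^2 + sin(x₁).
At (-3/2, -1/2) this is -11.7475.

-11.7475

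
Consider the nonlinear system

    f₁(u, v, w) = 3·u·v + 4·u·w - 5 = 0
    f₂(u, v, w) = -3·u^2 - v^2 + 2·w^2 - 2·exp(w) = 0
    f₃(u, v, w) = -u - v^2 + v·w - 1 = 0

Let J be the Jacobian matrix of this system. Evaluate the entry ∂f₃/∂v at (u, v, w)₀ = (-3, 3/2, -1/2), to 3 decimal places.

-3.500

∂f₃/∂v = -2·v + w.
At (-3, 3/2, -1/2) this is -3.500.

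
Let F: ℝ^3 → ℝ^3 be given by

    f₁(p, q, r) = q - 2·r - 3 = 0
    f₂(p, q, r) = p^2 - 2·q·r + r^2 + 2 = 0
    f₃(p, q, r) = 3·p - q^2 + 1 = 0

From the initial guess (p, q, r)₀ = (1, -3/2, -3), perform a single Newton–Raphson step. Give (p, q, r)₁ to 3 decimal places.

(0.250, -1.333, -2.167)

At (1, -3/2, -3): F = (1.500, 3.000, 1.750).
Jacobian J = [[0, 1, -2], [2·p, -2·r, -2·q + 2·r], [3, -2·q, 0]].
At the point, J = [[0.000, 1.000, -2.000], [2.000, 6.000, -3.000], [3.000, 3.000, 0.000]] (det J = 15.000).
Solving J·Δ = −F gives Δ = (-0.750, 0.167, 0.833).
Then the next iterate is (p, q, r)₁ = (0.250, -1.333, -2.167).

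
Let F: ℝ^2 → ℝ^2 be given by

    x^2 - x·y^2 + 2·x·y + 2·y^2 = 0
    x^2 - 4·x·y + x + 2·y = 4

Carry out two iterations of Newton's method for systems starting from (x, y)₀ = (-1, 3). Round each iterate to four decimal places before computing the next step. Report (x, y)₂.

(-0.5452, 0.9683)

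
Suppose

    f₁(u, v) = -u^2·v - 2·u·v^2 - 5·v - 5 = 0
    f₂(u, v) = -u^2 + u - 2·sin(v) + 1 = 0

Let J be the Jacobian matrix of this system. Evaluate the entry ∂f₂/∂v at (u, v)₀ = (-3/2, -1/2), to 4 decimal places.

-1.7552

∂f₂/∂v = -2·cos(v).
At (-3/2, -1/2) this is -1.7552.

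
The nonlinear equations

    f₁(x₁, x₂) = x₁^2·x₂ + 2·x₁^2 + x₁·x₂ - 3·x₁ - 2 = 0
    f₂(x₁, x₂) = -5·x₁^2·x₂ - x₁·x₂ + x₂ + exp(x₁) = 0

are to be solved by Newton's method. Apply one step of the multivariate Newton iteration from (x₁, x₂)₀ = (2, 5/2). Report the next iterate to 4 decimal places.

(1.5422, 1.3354)

At (2, 5/2): F = (15.0000, -45.110944).
Jacobian J = [[2·x₁·x₂ + 4·x₁ + x₂ - 3, x₁^2 + x₁], [-10·x₁·x₂ - x₂ + exp(x₁), -5·x₁^2 - x₁ + 1]].
At the point, J = [[17.5000, 6.0000], [-45.110944, -21.0000]] (det J = -96.834337).
Solving J·Δ = −F gives Δ = (-0.4578, -1.1646).
Then the next iterate is (x₁, x₂)₁ = (1.5422, 1.3354).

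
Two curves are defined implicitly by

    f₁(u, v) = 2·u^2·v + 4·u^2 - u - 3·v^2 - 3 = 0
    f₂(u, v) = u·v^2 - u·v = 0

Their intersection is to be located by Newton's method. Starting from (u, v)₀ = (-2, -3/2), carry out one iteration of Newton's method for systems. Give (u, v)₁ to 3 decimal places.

(-1.060, -1.003)

At (-2, -3/2): F = (-3.750, -7.500).
Jacobian J = [[4·u·v + 8·u - 1, 2·u^2 - 6·v], [v^2 - v, 2·u·v - u]].
At the point, J = [[-5.000, 17.000], [3.750, 8.000]] (det J = -103.750).
Solving J·Δ = −F gives Δ = (0.940, 0.497).
Then the next iterate is (u, v)₁ = (-1.060, -1.003).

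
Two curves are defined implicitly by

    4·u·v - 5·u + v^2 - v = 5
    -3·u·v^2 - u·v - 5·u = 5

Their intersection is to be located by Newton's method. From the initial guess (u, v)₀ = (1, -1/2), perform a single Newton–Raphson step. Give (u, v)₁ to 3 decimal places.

At (1, -1/2): F = (-11.250, -10.250).
Jacobian J = [[4·v - 5, 4·u + 2·v - 1], [-3·v^2 - v - 5, -6·u·v - u]].
At the point, J = [[-7.000, 2.000], [-5.250, 2.000]] (det J = -3.500).
Solving J·Δ = −F gives Δ = (-0.571, 3.625).
Then the next iterate is (u, v)₁ = (0.429, 3.125).

(0.429, 3.125)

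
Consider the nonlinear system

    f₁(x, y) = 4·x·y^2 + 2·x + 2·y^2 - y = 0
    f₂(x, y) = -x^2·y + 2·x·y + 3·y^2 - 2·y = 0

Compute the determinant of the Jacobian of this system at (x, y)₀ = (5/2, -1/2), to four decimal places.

0.7500

J = [[4·y^2 + 2, 8·x·y + 4·y - 1], [-2·x·y + 2·y, -x^2 + 2·x + 6·y - 2]].
At the point, J = [[3.0000, -13.0000], [1.5000, -6.2500]].
det J = 0.7500.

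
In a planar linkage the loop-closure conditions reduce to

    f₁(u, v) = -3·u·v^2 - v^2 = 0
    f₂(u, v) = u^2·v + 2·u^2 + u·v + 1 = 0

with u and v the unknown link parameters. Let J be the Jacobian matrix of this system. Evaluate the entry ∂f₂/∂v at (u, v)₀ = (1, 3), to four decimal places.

∂f₂/∂v = u^2 + u.
At (1, 3) this is 2.0000.

2.0000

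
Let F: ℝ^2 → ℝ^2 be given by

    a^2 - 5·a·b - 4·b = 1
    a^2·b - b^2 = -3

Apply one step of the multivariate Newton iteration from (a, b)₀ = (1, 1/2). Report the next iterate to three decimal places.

(-2.250, 0.181)

At (1, 1/2): F = (-4.500, 3.250).
Jacobian J = [[2·a - 5·b, -5·a - 4], [2·a·b, a^2 - 2·b]].
At the point, J = [[-0.500, -9.000], [1.000, 0.000]] (det J = 9.000).
Solving J·Δ = −F gives Δ = (-3.250, -0.319).
Then the next iterate is (a, b)₁ = (-2.250, 0.181).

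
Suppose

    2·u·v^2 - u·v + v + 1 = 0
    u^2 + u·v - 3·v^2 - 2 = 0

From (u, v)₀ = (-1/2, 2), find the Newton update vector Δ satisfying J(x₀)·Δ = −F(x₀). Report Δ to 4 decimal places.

(-0.5086, -1.2207)

At (-1/2, 2): F = (0.0000, -14.7500).
Jacobian J = [[2·v^2 - v, 4·u·v - u + 1], [2·u + v, u - 6·v]].
At the point, J = [[6.0000, -2.5000], [1.0000, -12.5000]] (det J = -72.5000).
Solving J·Δ = −F gives Δ = (-0.5086, -1.2207).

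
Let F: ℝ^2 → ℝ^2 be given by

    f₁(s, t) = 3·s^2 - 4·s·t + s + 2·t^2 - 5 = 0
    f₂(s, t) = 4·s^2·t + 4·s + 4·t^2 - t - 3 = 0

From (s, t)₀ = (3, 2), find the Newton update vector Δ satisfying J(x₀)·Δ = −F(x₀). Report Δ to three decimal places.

At (3, 2): F = (9.000, 95.000).
Jacobian J = [[6·s - 4·t + 1, -4·s + 4·t], [8·s·t + 4, 4·s^2 + 8·t - 1]].
At the point, J = [[11.000, -4.000], [52.000, 51.000]] (det J = 769.000).
Solving J·Δ = −F gives Δ = (-1.091, -0.750).

(-1.091, -0.750)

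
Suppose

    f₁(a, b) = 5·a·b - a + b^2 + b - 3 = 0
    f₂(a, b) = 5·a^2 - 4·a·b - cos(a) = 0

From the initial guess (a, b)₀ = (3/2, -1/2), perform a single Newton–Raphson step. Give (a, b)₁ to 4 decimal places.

At (3/2, -1/2): F = (-8.5000, 14.179263).
Jacobian J = [[5·b - 1, 5·a + 2·b + 1], [10·a - 4·b + sin(a), -4·a]].
At the point, J = [[-3.5000, 7.5000], [17.997495, -6.0000]] (det J = -113.981212).
Solving J·Δ = −F gives Δ = (-0.4856, 0.9067).
Then the next iterate is (a, b)₁ = (1.0144, 0.4067).

(1.0144, 0.4067)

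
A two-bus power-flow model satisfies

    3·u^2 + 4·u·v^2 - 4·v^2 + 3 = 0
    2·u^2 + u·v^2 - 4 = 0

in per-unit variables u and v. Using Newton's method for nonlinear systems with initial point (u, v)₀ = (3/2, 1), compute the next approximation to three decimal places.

At (3/2, 1): F = (11.750, 2.000).
Jacobian J = [[6·u + 4·v^2, 8·u·v - 8·v], [4·u + v^2, 2·u·v]].
At the point, J = [[13.000, 4.000], [7.000, 3.000]] (det J = 11.000).
Solving J·Δ = −F gives Δ = (-2.477, 5.114).
Then the next iterate is (u, v)₁ = (-0.977, 6.114).

(-0.977, 6.114)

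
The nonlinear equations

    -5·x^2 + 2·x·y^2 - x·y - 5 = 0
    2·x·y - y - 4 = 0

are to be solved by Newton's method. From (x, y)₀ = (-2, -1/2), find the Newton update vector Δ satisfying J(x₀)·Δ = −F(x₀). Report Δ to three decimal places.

(1.455, -0.591)

At (-2, -1/2): F = (-27.000, -1.500).
Jacobian J = [[-10·x + 2·y^2 - y, 4·x·y - x], [2·y, 2·x - 1]].
At the point, J = [[21.000, 6.000], [-1.000, -5.000]] (det J = -99.000).
Solving J·Δ = −F gives Δ = (1.455, -0.591).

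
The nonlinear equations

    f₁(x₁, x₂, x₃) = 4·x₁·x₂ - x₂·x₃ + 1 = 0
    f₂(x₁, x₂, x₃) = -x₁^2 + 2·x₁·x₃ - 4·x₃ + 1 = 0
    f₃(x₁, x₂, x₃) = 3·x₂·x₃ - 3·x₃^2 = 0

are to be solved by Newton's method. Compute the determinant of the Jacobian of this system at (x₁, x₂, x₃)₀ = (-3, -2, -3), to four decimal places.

720.0000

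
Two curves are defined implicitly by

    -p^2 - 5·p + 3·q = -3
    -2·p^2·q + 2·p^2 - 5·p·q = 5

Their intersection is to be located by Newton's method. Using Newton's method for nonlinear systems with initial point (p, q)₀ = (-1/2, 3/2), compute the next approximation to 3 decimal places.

At (-1/2, 3/2): F = (9.750, -1.500).
Jacobian J = [[-2·p - 5, 3], [-4·p·q + 4·p - 5·q, -2·p^2 - 5·p]].
At the point, J = [[-4.000, 3.000], [-6.500, 2.000]] (det J = 11.500).
Solving J·Δ = −F gives Δ = (-2.087, -6.033).
Then the next iterate is (p, q)₁ = (-2.587, -4.533).

(-2.587, -4.533)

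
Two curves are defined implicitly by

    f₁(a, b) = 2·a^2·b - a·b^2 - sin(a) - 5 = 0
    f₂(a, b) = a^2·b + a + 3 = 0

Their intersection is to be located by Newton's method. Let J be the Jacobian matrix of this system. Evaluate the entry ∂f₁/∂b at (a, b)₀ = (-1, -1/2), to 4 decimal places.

∂f₁/∂b = 2·a^2 - 2·a·b.
At (-1, -1/2) this is 1.0000.

1.0000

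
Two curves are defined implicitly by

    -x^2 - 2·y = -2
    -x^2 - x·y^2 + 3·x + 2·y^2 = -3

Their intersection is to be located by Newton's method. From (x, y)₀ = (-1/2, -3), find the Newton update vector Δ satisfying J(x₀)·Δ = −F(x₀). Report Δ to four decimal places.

At (-1/2, -3): F = (7.7500, 23.7500).
Jacobian J = [[-2·x, -2], [-2·x - y^2 + 3, -2·x·y + 4·y]].
At the point, J = [[1.0000, -2.0000], [-5.0000, -15.0000]] (det J = -25.0000).
Solving J·Δ = −F gives Δ = (-2.7500, 2.5000).

(-2.7500, 2.5000)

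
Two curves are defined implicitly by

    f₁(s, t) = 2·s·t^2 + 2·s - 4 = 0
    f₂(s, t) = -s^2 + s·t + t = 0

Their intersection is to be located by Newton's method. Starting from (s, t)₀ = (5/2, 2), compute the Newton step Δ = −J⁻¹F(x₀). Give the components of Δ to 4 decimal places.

At (5/2, 2): F = (21.0000, 0.7500).
Jacobian J = [[2·t^2 + 2, 4·s·t], [-2·s + t, s + 1]].
At the point, J = [[10.0000, 20.0000], [-3.0000, 3.5000]] (det J = 95.0000).
Solving J·Δ = −F gives Δ = (-0.6158, -0.7421).

(-0.6158, -0.7421)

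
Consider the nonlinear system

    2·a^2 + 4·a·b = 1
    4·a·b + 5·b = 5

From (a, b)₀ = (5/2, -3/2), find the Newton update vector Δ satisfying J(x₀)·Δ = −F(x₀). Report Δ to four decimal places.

(-1.8542, 1.0917)

At (5/2, -3/2): F = (-3.5000, -27.5000).
Jacobian J = [[4·a + 4·b, 4·a], [4·b, 4·a + 5]].
At the point, J = [[4.0000, 10.0000], [-6.0000, 15.0000]] (det J = 120.0000).
Solving J·Δ = −F gives Δ = (-1.8542, 1.0917).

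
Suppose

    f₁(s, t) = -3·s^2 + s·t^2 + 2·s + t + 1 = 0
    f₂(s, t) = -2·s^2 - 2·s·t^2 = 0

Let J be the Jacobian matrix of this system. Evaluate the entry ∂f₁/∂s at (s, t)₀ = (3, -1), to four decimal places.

-15.0000

∂f₁/∂s = -6·s + t^2 + 2.
At (3, -1) this is -15.0000.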